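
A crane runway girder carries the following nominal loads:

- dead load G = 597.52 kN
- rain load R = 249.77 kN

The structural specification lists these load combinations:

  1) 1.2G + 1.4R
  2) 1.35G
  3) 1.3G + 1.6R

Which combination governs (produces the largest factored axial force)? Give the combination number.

Combination 3

1) 1.2(597.52) + 1.4(249.77) = 717.02 + 349.68 = 1066.70
2) 1.35(597.52) = 806.65
3) 1.3(597.52) + 1.6(249.77) = 776.78 + 399.63 = 1176.41
The largest value is 1176.41 kN from combination 3.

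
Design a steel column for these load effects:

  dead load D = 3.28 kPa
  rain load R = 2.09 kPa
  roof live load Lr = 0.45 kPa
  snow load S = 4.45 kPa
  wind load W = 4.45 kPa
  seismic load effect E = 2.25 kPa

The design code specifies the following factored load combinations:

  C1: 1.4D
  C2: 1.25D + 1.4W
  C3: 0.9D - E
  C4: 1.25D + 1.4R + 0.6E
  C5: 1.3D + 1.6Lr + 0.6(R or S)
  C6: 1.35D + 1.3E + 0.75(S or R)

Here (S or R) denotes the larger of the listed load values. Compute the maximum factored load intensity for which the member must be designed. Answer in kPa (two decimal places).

10.69 kPa

(R or S) → S = 4.45 kPa; (S or R) → S = 4.45 kPa.
C1: 1.4(3.28) = 4.59
C2: 1.25(3.28) + 1.4(4.45) = 4.10 + 6.23 = 10.33
C3: 0.9(3.28) - 1.0(2.25) = 2.95 - 2.25 = 0.70
C4: 1.25(3.28) + 1.4(2.09) + 0.6(2.25) = 4.10 + 2.93 + 1.35 = 8.38
C5: 1.3(3.28) + 1.6(0.45) + 0.6(4.45) = 4.26 + 0.72 + 2.67 = 7.65
C6: 1.35(3.28) + 1.3(2.25) + 0.75(4.45) = 10.69
Combination 6 governs: q_u = 10.69 kPa.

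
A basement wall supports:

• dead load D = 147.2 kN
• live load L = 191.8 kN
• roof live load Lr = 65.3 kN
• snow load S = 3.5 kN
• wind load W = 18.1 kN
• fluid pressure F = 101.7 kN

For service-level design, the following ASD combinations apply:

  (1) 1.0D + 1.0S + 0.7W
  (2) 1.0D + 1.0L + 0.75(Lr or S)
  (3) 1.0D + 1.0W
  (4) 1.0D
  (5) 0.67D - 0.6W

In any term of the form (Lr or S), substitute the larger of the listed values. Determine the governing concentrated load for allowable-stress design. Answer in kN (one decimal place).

388.0 kN

(Lr or S) → Lr = 65.3 kN.
(1) 1.0(147.2) + 1.0(3.5) + 0.7(18.1) = 147.2 + 3.5 + 12.7 = 163.4
(2) 1.0(147.2) + 1.0(191.8) + 0.75(65.3) = 147.2 + 191.8 + 49.0 = 388.0
(3) 1.0(147.2) + 1.0(18.1) = 147.2 + 18.1 = 165.3
(4) 1.0(147.2) = 147.2
(5) 0.67(147.2) - 0.6(18.1) = 87.8
Combination 2 governs: P = 388.0 kN.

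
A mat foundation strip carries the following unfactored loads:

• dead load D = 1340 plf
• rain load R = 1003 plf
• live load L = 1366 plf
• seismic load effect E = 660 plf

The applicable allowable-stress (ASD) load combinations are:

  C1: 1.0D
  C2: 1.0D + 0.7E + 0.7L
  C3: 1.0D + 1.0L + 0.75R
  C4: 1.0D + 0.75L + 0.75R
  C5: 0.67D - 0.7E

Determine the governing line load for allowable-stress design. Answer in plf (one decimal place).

C1: 1.0(1340) = 1340.0
C2: 1.0(1340) + 0.7(660) + 0.7(1366) = 1340.0 + 462.0 + 956.2 = 2758.2
C3: 1.0(1340) + 1.0(1366) + 0.75(1003) = 1340.0 + 1366.0 + 752.3 = 3458.3
C4: 1.0(1340) + 0.75(1366) + 0.75(1003) = 1340.0 + 1024.5 + 752.3 = 3116.8
C5: 0.67(1340) - 0.7(660) = 897.8 - 462.0 = 435.8
Combination 3 governs: w = 3458.3 plf.

3458.3 plf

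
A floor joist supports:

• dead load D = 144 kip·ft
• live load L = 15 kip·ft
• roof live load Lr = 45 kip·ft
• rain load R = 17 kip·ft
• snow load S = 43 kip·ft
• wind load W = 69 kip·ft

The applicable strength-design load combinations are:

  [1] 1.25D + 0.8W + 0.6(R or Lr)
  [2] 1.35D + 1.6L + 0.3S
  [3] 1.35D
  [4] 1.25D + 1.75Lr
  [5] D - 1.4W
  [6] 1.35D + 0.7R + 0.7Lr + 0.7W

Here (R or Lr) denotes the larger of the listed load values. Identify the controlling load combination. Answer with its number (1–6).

(R or Lr) → Lr = 45 kip·ft.
[1] 1.25(144) + 0.8(69) + 0.6(45) = 180.0 + 55.2 + 27.0 = 262.2
[2] 1.35(144) + 1.6(15) + 0.3(43) = 194.4 + 24.0 + 12.9 = 231.3
[3] 1.35(144) = 194.4
[4] 1.25(144) + 1.75(45) = 180.0 + 78.8 = 258.8
[5] 1.0(144) - 1.4(69) = 144.0 - 96.6 = 47.4
[6] 1.35(144) + 0.7(17) + 0.7(45) + 0.7(69) = 194.4 + 11.9 + 31.5 + 48.3 = 286.1
The largest value is 286.1 kip·ft from combination 6.

Combination 6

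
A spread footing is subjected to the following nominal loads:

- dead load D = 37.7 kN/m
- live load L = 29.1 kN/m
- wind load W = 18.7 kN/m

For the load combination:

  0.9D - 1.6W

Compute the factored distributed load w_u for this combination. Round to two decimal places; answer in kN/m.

0.9(37.7) - 1.6(18.7) = 4.01
w_u = 4.01 kN/m.

4.01 kN/m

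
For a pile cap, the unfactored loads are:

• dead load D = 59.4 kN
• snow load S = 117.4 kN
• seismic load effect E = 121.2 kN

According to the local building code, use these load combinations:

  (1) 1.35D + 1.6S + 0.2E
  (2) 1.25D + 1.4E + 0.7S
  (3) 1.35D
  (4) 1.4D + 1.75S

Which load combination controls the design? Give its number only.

(1) 1.35(59.4) + 1.6(117.4) + 0.2(121.2) = 292.3
(2) 1.25(59.4) + 1.4(121.2) + 0.7(117.4) = 326.1
(3) 1.35(59.4) = 80.2
(4) 1.4(59.4) + 1.75(117.4) = 288.6
The largest value is 326.1 kN from combination 2.

Combination 2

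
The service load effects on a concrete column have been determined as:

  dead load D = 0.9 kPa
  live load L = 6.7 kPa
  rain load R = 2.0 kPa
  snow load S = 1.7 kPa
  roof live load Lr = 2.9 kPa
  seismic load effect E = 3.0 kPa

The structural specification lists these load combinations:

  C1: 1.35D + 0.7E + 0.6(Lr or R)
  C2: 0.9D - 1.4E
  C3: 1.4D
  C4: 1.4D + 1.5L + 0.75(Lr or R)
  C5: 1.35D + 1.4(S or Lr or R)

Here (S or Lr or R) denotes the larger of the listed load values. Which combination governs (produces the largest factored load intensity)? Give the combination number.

(Lr or R) → Lr = 2.9 kPa; (S or Lr or R) → Lr = 2.9 kPa.
C1: 1.35(0.9) + 0.7(3.0) + 0.6(2.9) = 5.06
C2: 0.9(0.9) - 1.4(3.0) = -3.39
C3: 1.4(0.9) = 1.26
C4: 1.4(0.9) + 1.5(6.7) + 0.75(2.9) = 13.49
C5: 1.35(0.9) + 1.4(2.9) = 5.28
The largest value is 13.49 kPa from combination 4.

Combination 4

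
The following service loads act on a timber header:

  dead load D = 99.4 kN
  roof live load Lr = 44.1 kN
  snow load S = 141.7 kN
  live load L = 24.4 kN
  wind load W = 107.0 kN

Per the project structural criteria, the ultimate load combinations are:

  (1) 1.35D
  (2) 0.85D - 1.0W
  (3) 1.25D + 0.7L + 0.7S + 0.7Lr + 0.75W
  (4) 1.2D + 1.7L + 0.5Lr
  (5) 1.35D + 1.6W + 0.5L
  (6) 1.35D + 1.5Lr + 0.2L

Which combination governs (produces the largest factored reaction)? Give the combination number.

Combination 3

(1) 1.35(99.4) = 134.2
(2) 0.85(99.4) - 1.0(107.0) = 84.5 - 107.0 = -22.5
(3) 1.25(99.4) + 0.7(24.4) + 0.7(141.7) + 0.7(44.1) + 0.75(107.0) = 351.6
(4) 1.2(99.4) + 1.7(24.4) + 0.5(44.1) = 182.8
(5) 1.35(99.4) + 1.6(107.0) + 0.5(24.4) = 134.2 + 171.2 + 12.2 = 317.6
(6) 1.35(99.4) + 1.5(44.1) + 0.2(24.4) = 205.2
The largest value is 351.6 kN from combination 3.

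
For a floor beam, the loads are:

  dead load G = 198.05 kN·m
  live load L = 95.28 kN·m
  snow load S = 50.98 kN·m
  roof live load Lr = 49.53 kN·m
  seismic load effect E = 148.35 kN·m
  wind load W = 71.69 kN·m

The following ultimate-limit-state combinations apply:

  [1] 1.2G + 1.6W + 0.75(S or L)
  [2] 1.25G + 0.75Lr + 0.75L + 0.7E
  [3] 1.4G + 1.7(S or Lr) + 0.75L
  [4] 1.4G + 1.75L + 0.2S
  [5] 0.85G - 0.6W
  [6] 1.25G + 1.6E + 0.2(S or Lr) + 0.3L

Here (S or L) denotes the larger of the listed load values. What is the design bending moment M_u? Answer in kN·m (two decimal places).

(S or L) → L = 95.28 kN·m; (S or Lr) → S = 50.98 kN·m.
[1] 1.2(198.05) + 1.6(71.69) + 0.75(95.28) = 423.82
[2] 1.25(198.05) + 0.75(49.53) + 0.75(95.28) + 0.7(148.35) = 460.02
[3] 1.4(198.05) + 1.7(50.98) + 0.75(95.28) = 435.40
[4] 1.4(198.05) + 1.75(95.28) + 0.2(50.98) = 454.21
[5] 0.85(198.05) - 0.6(71.69) = 125.33
[6] 1.25(198.05) + 1.6(148.35) + 0.2(50.98) + 0.3(95.28) = 523.70
The controlling combination is 6, giving 523.70 kN·m.

523.70 kN·m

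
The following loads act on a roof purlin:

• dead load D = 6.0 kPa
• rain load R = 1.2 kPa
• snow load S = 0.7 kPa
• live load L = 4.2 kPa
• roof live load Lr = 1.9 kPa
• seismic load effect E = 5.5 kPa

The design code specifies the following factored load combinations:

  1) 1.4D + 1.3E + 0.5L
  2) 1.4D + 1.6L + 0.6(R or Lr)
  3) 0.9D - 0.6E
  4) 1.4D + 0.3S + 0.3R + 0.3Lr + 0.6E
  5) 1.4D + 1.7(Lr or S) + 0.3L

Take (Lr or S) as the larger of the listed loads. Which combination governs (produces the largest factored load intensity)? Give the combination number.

(R or Lr) → Lr = 1.9 kPa; (Lr or S) → Lr = 1.9 kPa.
1) 1.4(6.0) + 1.3(5.5) + 0.5(4.2) = 8.40 + 7.15 + 2.10 = 17.65
2) 1.4(6.0) + 1.6(4.2) + 0.6(1.9) = 8.40 + 6.72 + 1.14 = 16.26
3) 0.9(6.0) - 0.6(5.5) = 5.40 - 3.30 = 2.10
4) 1.4(6.0) + 0.3(0.7) + 0.3(1.2) + 0.3(1.9) + 0.6(5.5) = 8.40 + 0.21 + 0.36 + 0.57 + 3.30 = 12.84
5) 1.4(6.0) + 1.7(1.9) + 0.3(4.2) = 8.40 + 3.23 + 1.26 = 12.89
The largest value is 17.65 kPa from combination 1.

Combination 1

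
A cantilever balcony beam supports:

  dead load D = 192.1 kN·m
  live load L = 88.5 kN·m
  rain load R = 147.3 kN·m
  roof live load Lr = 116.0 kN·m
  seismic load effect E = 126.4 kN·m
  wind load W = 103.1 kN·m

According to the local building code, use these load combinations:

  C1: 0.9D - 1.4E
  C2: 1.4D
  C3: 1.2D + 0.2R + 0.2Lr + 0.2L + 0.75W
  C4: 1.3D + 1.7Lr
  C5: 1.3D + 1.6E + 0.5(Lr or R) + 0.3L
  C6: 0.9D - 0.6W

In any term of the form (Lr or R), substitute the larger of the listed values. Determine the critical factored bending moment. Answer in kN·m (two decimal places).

(Lr or R) → R = 147.3 kN·m.
C1: 0.9(192.1) - 1.4(126.4) = 172.89 - 176.96 = -4.07
C2: 1.4(192.1) = 268.94
C3: 1.2(192.1) + 0.2(147.3) + 0.2(116.0) + 0.2(88.5) + 0.75(103.1) = 230.52 + 29.46 + 23.20 + 17.70 + 77.33 = 378.21
C4: 1.3(192.1) + 1.7(116.0) = 249.73 + 197.20 = 446.93
C5: 1.3(192.1) + 1.6(126.4) + 0.5(147.3) + 0.3(88.5) = 249.73 + 202.24 + 73.65 + 26.55 = 552.17
C6: 0.9(192.1) - 0.6(103.1) = 172.89 - 61.86 = 111.03
The controlling combination is 5, giving 552.17 kN·m.

552.17 kN·m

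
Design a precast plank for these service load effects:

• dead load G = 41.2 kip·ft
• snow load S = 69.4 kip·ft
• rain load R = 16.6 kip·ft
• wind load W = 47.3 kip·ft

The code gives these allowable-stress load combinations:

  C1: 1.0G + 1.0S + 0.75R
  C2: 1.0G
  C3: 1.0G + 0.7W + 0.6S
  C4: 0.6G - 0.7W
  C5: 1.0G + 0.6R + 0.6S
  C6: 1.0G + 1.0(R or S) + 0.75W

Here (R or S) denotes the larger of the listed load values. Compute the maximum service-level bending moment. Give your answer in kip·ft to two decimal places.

146.08 kip·ft

(R or S) → S = 69.4 kip·ft.
C1: 1.0(41.2) + 1.0(69.4) + 0.75(16.6) = 41.20 + 69.40 + 12.45 = 123.05
C2: 1.0(41.2) = 41.20
C3: 1.0(41.2) + 0.7(47.3) + 0.6(69.4) = 41.20 + 33.11 + 41.64 = 115.95
C4: 0.6(41.2) - 0.7(47.3) = 24.72 - 33.11 = -8.39
C5: 1.0(41.2) + 0.6(16.6) + 0.6(69.4) = 41.20 + 9.96 + 41.64 = 92.80
C6: 1.0(41.2) + 1.0(69.4) + 0.75(47.3) = 41.20 + 69.40 + 35.48 = 146.08
The controlling combination is 6, giving 146.08 kip·ft.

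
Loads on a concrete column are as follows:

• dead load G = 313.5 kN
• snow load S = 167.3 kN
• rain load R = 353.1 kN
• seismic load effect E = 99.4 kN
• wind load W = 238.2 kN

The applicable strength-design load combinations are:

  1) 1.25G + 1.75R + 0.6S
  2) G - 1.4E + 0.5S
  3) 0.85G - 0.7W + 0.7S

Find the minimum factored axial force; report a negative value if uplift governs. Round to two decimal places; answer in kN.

216.85 kN

1) 1.25(313.5) + 1.75(353.1) + 0.6(167.3) = 1110.18
2) 1.0(313.5) - 1.4(99.4) + 0.5(167.3) = 313.50 - 139.16 + 83.65 = 257.99
3) 0.85(313.5) - 0.7(238.2) + 0.7(167.3) = 266.48 - 166.74 + 117.11 = 216.85
Combination 3 gives the minimum: 216.85 kN.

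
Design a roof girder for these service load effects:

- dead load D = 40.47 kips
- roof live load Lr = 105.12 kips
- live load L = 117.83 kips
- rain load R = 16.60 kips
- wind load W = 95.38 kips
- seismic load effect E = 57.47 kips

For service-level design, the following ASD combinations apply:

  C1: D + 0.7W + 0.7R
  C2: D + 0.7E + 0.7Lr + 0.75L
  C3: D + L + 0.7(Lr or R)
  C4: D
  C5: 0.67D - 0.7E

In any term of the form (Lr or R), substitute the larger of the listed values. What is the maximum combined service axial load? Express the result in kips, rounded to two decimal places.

242.66 kips

(Lr or R) → Lr = 105.12 kips.
C1: 1.0(40.47) + 0.7(95.38) + 0.7(16.60) = 40.47 + 66.77 + 11.62 = 118.86
C2: 1.0(40.47) + 0.7(57.47) + 0.7(105.12) + 0.75(117.83) = 242.66
C3: 1.0(40.47) + 1.0(117.83) + 0.7(105.12) = 40.47 + 117.83 + 73.58 = 231.88
C4: 1.0(40.47) = 40.47
C5: 0.67(40.47) - 0.7(57.47) = -13.11
Combination 2 governs: P = 242.66 kips.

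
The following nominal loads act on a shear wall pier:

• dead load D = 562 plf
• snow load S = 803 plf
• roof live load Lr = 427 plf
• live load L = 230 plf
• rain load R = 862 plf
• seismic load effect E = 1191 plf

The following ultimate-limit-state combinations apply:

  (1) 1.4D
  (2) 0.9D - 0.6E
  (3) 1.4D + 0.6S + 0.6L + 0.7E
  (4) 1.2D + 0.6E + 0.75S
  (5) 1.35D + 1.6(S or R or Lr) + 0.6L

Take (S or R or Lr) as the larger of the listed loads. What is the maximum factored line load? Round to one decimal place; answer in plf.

(S or R or Lr) → R = 862 plf.
(1) 1.4(562) = 786.8
(2) 0.9(562) - 0.6(1191) = 505.8 - 714.6 = -208.8
(3) 1.4(562) + 0.6(803) + 0.6(230) + 0.7(1191) = 786.8 + 481.8 + 138.0 + 833.7 = 2240.3
(4) 1.2(562) + 0.6(1191) + 0.75(803) = 674.4 + 714.6 + 602.3 = 1991.3
(5) 1.35(562) + 1.6(862) + 0.6(230) = 758.7 + 1379.2 + 138.0 = 2275.9
Maximum is from combination 5.

2275.9 plf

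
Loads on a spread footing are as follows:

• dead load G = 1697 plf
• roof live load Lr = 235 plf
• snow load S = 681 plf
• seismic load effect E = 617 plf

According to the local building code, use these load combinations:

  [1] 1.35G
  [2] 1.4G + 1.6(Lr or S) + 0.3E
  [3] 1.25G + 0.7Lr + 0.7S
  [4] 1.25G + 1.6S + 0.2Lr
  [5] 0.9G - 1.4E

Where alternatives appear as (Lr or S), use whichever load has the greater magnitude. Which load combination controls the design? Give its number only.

(Lr or S) → S = 681 plf.
[1] 1.35(1697) = 2290.95
[2] 1.4(1697) + 1.6(681) + 0.3(617) = 2375.80 + 1089.60 + 185.10 = 3650.50
[3] 1.25(1697) + 0.7(235) + 0.7(681) = 2121.25 + 164.50 + 476.70 = 2762.45
[4] 1.25(1697) + 1.6(681) + 0.2(235) = 2121.25 + 1089.60 + 47.00 = 3257.85
[5] 0.9(1697) - 1.4(617) = 1527.30 - 863.80 = 663.50
The largest value is 3650.50 plf from combination 2.

Combination 2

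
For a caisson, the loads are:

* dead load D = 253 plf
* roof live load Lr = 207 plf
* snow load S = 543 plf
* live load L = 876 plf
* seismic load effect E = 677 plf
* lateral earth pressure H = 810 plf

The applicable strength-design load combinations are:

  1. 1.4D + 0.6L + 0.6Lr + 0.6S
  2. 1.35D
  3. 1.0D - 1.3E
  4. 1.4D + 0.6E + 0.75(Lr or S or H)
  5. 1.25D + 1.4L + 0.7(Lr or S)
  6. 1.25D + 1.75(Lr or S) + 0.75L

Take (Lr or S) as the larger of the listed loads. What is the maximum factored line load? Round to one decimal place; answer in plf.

1923.5 plf

(Lr or S or H) → H = 810 plf; (Lr or S) → S = 543 plf.
1. 1.4(253) + 0.6(876) + 0.6(207) + 0.6(543) = 1329.8
2. 1.35(253) = 341.6
3. 1.0(253) - 1.3(677) = -627.1
4. 1.4(253) + 0.6(677) + 0.75(810) = 1367.9
5. 1.25(253) + 1.4(876) + 0.7(543) = 1922.8
6. 1.25(253) + 1.75(543) + 0.75(876) = 1923.5
The controlling combination is 6, giving 1923.5 plf.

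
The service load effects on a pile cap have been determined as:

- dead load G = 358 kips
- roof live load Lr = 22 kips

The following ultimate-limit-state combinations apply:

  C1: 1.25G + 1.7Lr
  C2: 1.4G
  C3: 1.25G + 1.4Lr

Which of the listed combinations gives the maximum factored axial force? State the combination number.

Combination 2

C1: 1.25(358) + 1.7(22) = 484.9
C2: 1.4(358) = 501.2
C3: 1.25(358) + 1.4(22) = 478.3
The largest value is 501.2 kips from combination 2.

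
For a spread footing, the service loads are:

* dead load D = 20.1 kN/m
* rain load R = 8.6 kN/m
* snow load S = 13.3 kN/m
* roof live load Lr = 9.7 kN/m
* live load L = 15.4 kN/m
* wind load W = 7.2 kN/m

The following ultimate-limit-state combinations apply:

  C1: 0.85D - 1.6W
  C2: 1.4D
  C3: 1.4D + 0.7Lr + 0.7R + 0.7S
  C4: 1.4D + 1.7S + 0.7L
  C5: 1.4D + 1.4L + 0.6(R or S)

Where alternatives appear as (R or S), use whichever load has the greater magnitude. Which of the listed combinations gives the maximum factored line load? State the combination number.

(R or S) → S = 13.3 kN/m.
C1: 0.85(20.1) - 1.6(7.2) = 5.6
C2: 1.4(20.1) = 28.1
C3: 1.4(20.1) + 0.7(9.7) + 0.7(8.6) + 0.7(13.3) = 50.3
C4: 1.4(20.1) + 1.7(13.3) + 0.7(15.4) = 61.5
C5: 1.4(20.1) + 1.4(15.4) + 0.6(13.3) = 57.7
The largest value is 61.5 kN/m from combination 4.

Combination 4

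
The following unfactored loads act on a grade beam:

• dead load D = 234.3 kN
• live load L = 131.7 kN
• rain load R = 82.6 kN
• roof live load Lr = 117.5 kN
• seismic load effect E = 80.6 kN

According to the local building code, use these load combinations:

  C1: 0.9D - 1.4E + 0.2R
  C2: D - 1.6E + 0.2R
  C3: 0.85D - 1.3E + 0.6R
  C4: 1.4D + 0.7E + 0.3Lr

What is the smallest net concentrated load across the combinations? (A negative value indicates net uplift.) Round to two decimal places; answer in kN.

C1: 0.9(234.3) - 1.4(80.6) + 0.2(82.6) = 210.87 - 112.84 + 16.52 = 114.55
C2: 1.0(234.3) - 1.6(80.6) + 0.2(82.6) = 234.30 - 128.96 + 16.52 = 121.86
C3: 0.85(234.3) - 1.3(80.6) + 0.6(82.6) = 199.16 - 104.78 + 49.56 = 143.94
C4: 1.4(234.3) + 0.7(80.6) + 0.3(117.5) = 328.02 + 56.42 + 35.25 = 419.69
Combination 1 gives the minimum: 114.55 kN.

114.55 kN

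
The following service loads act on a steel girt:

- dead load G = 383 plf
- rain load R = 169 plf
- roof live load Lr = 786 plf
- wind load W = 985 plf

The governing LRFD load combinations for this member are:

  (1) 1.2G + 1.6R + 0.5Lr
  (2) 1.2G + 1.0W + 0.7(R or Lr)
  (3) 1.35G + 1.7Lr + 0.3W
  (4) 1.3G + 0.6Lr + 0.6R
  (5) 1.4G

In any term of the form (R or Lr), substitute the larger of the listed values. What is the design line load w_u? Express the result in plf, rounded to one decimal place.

(R or Lr) → Lr = 786 plf.
(1) 1.2(383) + 1.6(169) + 0.5(786) = 1123.0
(2) 1.2(383) + 1.0(985) + 0.7(786) = 1994.8
(3) 1.35(383) + 1.7(786) + 0.3(985) = 2148.8
(4) 1.3(383) + 0.6(786) + 0.6(169) = 1070.9
(5) 1.4(383) = 536.2
Combination 3 governs: w_u = 2148.8 plf.

2148.8 plf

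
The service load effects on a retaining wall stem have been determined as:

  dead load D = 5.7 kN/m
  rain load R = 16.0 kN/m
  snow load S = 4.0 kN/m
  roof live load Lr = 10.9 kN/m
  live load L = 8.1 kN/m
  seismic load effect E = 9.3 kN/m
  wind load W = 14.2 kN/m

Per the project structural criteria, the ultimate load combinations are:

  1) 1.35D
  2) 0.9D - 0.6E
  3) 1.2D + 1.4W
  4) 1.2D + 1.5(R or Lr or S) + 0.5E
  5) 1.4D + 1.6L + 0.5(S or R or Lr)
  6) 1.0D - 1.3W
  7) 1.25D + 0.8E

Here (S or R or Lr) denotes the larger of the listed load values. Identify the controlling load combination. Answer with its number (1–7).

Combination 4

(R or Lr or S) → R = 16.0 kN/m; (S or R or Lr) → R = 16.0 kN/m.
1) 1.35(5.7) = 7.7
2) 0.9(5.7) - 0.6(9.3) = 5.1 - 5.6 = -0.5
3) 1.2(5.7) + 1.4(14.2) = 6.8 + 19.9 = 26.7
4) 1.2(5.7) + 1.5(16.0) + 0.5(9.3) = 6.8 + 24.0 + 4.7 = 35.5
5) 1.4(5.7) + 1.6(8.1) + 0.5(16.0) = 28.9
6) 1.0(5.7) - 1.3(14.2) = 5.7 - 18.5 = -12.8
7) 1.25(5.7) + 0.8(9.3) = 14.6
The largest value is 35.5 kN/m from combination 4.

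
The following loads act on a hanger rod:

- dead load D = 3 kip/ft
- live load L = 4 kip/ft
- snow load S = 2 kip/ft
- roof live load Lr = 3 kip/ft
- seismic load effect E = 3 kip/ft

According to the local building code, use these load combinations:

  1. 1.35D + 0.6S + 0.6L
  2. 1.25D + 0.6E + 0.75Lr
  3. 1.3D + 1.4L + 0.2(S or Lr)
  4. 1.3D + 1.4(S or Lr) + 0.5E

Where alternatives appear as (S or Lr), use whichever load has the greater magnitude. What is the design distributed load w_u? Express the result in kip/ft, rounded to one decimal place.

10.1 kip/ft

(S or Lr) → Lr = 3 kip/ft.
1. 1.35(3) + 0.6(2) + 0.6(4) = 4.1 + 1.2 + 2.4 = 7.7
2. 1.25(3) + 0.6(3) + 0.75(3) = 7.8
3. 1.3(3) + 1.4(4) + 0.2(3) = 3.9 + 5.6 + 0.6 = 10.1
4. 1.3(3) + 1.4(3) + 0.5(3) = 3.9 + 4.2 + 1.5 = 9.6
Maximum is from combination 3.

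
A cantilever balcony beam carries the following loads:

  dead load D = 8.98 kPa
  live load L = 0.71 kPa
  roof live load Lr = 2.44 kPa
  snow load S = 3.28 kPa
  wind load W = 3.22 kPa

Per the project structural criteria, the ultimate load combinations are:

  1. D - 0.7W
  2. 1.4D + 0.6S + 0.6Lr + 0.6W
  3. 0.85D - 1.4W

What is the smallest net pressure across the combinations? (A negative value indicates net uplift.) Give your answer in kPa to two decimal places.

1. 1.0(8.98) - 0.7(3.22) = 6.73
2. 1.4(8.98) + 0.6(3.28) + 0.6(2.44) + 0.6(3.22) = 17.94
3. 0.85(8.98) - 1.4(3.22) = 3.13
Combination 3 gives the minimum: 3.13 kPa.

3.13 kPa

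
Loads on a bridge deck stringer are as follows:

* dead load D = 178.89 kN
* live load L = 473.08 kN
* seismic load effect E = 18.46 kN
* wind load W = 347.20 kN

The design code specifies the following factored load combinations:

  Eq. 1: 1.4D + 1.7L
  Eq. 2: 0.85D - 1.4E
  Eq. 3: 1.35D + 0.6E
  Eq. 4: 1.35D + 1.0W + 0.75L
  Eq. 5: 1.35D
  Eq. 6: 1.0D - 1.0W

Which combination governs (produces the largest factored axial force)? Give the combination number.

Eq. 1: 1.4(178.89) + 1.7(473.08) = 1054.68
Eq. 2: 0.85(178.89) - 1.4(18.46) = 126.21
Eq. 3: 1.35(178.89) + 0.6(18.46) = 252.58
Eq. 4: 1.35(178.89) + 1.0(347.20) + 0.75(473.08) = 943.51
Eq. 5: 1.35(178.89) = 241.50
Eq. 6: 1.0(178.89) - 1.0(347.20) = -168.31
The largest value is 1054.68 kN from combination 1.

Combination 1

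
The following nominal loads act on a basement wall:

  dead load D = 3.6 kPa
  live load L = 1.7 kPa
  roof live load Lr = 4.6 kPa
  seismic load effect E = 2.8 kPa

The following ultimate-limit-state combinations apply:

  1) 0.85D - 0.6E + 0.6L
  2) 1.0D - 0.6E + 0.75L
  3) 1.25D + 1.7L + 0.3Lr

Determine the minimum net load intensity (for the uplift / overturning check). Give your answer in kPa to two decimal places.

2.40 kPa

1) 0.85(3.6) - 0.6(2.8) + 0.6(1.7) = 3.06 - 1.68 + 1.02 = 2.40
2) 1.0(3.6) - 0.6(2.8) + 0.75(1.7) = 3.60 - 1.68 + 1.28 = 3.20
3) 1.25(3.6) + 1.7(1.7) + 0.3(4.6) = 4.50 + 2.89 + 1.38 = 8.77
Combination 1 gives the minimum: 2.40 kPa.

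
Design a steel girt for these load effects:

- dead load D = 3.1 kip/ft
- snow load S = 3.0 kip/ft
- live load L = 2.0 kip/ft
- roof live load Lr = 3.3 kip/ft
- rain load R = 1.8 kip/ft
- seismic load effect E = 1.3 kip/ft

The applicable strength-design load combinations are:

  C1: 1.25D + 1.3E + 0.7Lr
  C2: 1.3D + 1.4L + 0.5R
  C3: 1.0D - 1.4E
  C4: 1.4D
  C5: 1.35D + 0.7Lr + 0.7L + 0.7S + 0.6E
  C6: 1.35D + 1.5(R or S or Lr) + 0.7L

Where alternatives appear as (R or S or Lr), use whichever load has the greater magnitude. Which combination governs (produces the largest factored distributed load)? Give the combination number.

(R or S or Lr) → Lr = 3.3 kip/ft.
C1: 1.25(3.1) + 1.3(1.3) + 0.7(3.3) = 3.88 + 1.69 + 2.31 = 7.88
C2: 1.3(3.1) + 1.4(2.0) + 0.5(1.8) = 4.03 + 2.80 + 0.90 = 7.73
C3: 1.0(3.1) - 1.4(1.3) = 3.10 - 1.82 = 1.28
C4: 1.4(3.1) = 4.34
C5: 1.35(3.1) + 0.7(3.3) + 0.7(2.0) + 0.7(3.0) + 0.6(1.3) = 4.19 + 2.31 + 1.40 + 2.10 + 0.78 = 10.78
C6: 1.35(3.1) + 1.5(3.3) + 0.7(2.0) = 4.19 + 4.95 + 1.40 = 10.54
The largest value is 10.78 kip/ft from combination 5.

Combination 5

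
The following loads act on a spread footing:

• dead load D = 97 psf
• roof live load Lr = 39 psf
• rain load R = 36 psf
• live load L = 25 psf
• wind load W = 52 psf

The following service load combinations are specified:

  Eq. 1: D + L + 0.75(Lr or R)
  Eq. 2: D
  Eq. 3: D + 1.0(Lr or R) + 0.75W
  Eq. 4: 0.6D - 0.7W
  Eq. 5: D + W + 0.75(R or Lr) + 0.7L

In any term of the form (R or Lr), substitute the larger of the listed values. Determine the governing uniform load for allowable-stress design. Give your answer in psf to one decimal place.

(Lr or R) → Lr = 39 psf; (R or Lr) → Lr = 39 psf.
Eq. 1: 1.0(97) + 1.0(25) + 0.75(39) = 97.0 + 25.0 + 29.3 = 151.3
Eq. 2: 1.0(97) = 97.0
Eq. 3: 1.0(97) + 1.0(39) + 0.75(52) = 97.0 + 39.0 + 39.0 = 175.0
Eq. 4: 0.6(97) - 0.7(52) = 58.2 - 36.4 = 21.8
Eq. 5: 1.0(97) + 1.0(52) + 0.75(39) + 0.7(25) = 97.0 + 52.0 + 29.3 + 17.5 = 195.8
The controlling combination is 5, giving 195.8 psf.

195.8 psf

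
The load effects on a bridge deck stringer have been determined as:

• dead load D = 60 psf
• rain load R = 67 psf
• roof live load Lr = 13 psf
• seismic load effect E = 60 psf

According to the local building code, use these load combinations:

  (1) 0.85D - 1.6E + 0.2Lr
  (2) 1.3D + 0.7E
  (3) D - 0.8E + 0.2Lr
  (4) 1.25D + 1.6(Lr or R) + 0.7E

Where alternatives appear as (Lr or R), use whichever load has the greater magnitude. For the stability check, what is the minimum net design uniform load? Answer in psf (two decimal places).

(Lr or R) → R = 67 psf.
(1) 0.85(60) - 1.6(60) + 0.2(13) = -42.40
(2) 1.3(60) + 0.7(60) = 120.00
(3) 1.0(60) - 0.8(60) + 0.2(13) = 14.60
(4) 1.25(60) + 1.6(67) + 0.7(60) = 224.20
Combination 1 gives the minimum: -42.40 psf.

-42.40 psf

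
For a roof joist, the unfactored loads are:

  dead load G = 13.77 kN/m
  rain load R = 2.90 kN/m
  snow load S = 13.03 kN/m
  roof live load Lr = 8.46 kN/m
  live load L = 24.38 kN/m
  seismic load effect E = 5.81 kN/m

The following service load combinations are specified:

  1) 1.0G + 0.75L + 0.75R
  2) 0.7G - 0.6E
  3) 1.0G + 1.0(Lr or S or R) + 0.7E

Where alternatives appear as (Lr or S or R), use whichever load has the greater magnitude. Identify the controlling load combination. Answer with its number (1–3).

Combination 1

(Lr or S or R) → S = 13.03 kN/m.
1) 1.0(13.77) + 0.75(24.38) + 0.75(2.90) = 34.23
2) 0.7(13.77) - 0.6(5.81) = 9.64 - 3.49 = 6.15
3) 1.0(13.77) + 1.0(13.03) + 0.7(5.81) = 13.77 + 13.03 + 4.07 = 30.87
The largest value is 34.23 kN/m from combination 1.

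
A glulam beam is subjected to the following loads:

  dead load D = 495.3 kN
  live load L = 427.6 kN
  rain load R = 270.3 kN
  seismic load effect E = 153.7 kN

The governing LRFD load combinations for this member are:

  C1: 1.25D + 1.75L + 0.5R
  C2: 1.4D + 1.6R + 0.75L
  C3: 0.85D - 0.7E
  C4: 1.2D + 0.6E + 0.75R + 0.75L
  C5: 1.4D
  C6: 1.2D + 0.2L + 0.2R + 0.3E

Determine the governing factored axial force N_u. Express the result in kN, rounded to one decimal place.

1502.6 kN

C1: 1.25(495.3) + 1.75(427.6) + 0.5(270.3) = 619.1 + 748.3 + 135.2 = 1502.6
C2: 1.4(495.3) + 1.6(270.3) + 0.75(427.6) = 693.4 + 432.5 + 320.7 = 1446.6
C3: 0.85(495.3) - 0.7(153.7) = 421.0 - 107.6 = 313.4
C4: 1.2(495.3) + 0.6(153.7) + 0.75(270.3) + 0.75(427.6) = 594.4 + 92.2 + 202.7 + 320.7 = 1210.0
C5: 1.4(495.3) = 693.4
C6: 1.2(495.3) + 0.2(427.6) + 0.2(270.3) + 0.3(153.7) = 594.4 + 85.5 + 54.1 + 46.1 = 780.1
Combination 1 governs: N_u = 1502.6 kN.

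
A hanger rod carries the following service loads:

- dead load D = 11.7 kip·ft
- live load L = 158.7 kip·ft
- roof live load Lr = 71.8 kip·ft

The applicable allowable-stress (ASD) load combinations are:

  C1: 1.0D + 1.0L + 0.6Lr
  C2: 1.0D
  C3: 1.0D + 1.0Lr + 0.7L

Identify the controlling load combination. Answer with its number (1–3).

Combination 1

C1: 1.0(11.7) + 1.0(158.7) + 0.6(71.8) = 11.70 + 158.70 + 43.08 = 213.48
C2: 1.0(11.7) = 11.70
C3: 1.0(11.7) + 1.0(71.8) + 0.7(158.7) = 11.70 + 71.80 + 111.09 = 194.59
The largest value is 213.48 kip·ft from combination 1.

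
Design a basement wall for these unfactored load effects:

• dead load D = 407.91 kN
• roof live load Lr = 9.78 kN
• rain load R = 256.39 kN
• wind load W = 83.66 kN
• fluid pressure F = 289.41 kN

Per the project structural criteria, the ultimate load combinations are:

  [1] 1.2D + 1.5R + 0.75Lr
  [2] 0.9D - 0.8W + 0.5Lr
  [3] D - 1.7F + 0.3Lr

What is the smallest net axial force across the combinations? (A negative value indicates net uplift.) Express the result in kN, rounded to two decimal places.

-81.15 kN

[1] 1.2(407.91) + 1.5(256.39) + 0.75(9.78) = 881.41
[2] 0.9(407.91) - 0.8(83.66) + 0.5(9.78) = 367.12 - 66.93 + 4.89 = 305.08
[3] 1.0(407.91) - 1.7(289.41) + 0.3(9.78) = -81.15
Combination 3 gives the minimum: -81.15 kN.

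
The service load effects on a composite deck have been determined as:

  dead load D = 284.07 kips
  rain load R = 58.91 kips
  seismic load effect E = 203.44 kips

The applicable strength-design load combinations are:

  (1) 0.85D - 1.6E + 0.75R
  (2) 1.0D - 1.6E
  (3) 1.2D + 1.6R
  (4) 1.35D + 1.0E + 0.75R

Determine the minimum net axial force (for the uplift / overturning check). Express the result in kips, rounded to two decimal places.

(1) 0.85(284.07) - 1.6(203.44) + 0.75(58.91) = 241.46 - 325.50 + 44.18 = -39.86
(2) 1.0(284.07) - 1.6(203.44) = 284.07 - 325.50 = -41.43
(3) 1.2(284.07) + 1.6(58.91) = 340.88 + 94.26 = 435.14
(4) 1.35(284.07) + 1.0(203.44) + 0.75(58.91) = 631.12
Combination 2 gives the minimum: -41.43 kips.

-41.43 kips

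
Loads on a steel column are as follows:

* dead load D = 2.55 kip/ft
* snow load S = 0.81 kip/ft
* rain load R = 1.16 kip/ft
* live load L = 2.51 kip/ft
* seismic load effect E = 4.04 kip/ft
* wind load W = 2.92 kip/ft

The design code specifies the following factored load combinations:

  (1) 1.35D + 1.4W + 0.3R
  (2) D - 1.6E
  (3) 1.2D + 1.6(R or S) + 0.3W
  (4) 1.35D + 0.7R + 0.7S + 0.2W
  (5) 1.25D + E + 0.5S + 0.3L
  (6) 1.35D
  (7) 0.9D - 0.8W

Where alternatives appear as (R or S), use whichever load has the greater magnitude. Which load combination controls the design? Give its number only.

(R or S) → R = 1.16 kip/ft.
(1) 1.35(2.55) + 1.4(2.92) + 0.3(1.16) = 3.44 + 4.09 + 0.35 = 7.88
(2) 1.0(2.55) - 1.6(4.04) = 2.55 - 6.46 = -3.91
(3) 1.2(2.55) + 1.6(1.16) + 0.3(2.92) = 5.79
(4) 1.35(2.55) + 0.7(1.16) + 0.7(0.81) + 0.2(2.92) = 5.41
(5) 1.25(2.55) + 1.0(4.04) + 0.5(0.81) + 0.3(2.51) = 3.19 + 4.04 + 0.41 + 0.75 = 8.39
(6) 1.35(2.55) = 3.44
(7) 0.9(2.55) - 0.8(2.92) = 2.30 - 2.34 = -0.04
The largest value is 8.39 kip/ft from combination 5.

Combination 5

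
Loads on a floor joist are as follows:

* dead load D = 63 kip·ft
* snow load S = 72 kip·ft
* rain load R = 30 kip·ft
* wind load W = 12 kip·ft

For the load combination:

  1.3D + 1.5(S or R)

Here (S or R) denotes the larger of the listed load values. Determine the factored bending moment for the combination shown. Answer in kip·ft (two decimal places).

(S or R) → S = 72 kip·ft.
1.3(63) + 1.5(72) = 81.90 + 108.00 = 189.90
M_u = 189.90 kip·ft.

189.90 kip·ft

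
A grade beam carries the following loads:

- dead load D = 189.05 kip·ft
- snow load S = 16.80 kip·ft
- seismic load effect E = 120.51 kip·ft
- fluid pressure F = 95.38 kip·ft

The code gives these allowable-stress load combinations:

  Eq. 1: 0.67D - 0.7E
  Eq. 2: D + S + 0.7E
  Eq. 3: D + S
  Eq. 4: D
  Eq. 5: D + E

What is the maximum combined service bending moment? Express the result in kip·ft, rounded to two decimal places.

Eq. 1: 0.67(189.05) - 0.7(120.51) = 42.31
Eq. 2: 1.0(189.05) + 1.0(16.80) + 0.7(120.51) = 189.05 + 16.80 + 84.36 = 290.21
Eq. 3: 1.0(189.05) + 1.0(16.80) = 189.05 + 16.80 = 205.85
Eq. 4: 1.0(189.05) = 189.05
Eq. 5: 1.0(189.05) + 1.0(120.51) = 189.05 + 120.51 = 309.56
The controlling combination is 5, giving 309.56 kip·ft.

309.56 kip·ft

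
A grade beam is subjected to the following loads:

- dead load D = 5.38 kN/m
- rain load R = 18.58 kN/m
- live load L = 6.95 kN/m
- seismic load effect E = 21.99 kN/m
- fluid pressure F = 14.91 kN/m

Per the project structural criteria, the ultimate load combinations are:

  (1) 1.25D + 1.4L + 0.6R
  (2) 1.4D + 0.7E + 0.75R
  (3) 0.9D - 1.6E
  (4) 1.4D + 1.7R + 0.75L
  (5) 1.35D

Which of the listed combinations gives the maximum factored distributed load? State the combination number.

Combination 4

(1) 1.25(5.38) + 1.4(6.95) + 0.6(18.58) = 27.60
(2) 1.4(5.38) + 0.7(21.99) + 0.75(18.58) = 7.53 + 15.39 + 13.94 = 36.86
(3) 0.9(5.38) - 1.6(21.99) = 4.84 - 35.18 = -30.34
(4) 1.4(5.38) + 1.7(18.58) + 0.75(6.95) = 7.53 + 31.59 + 5.21 = 44.33
(5) 1.35(5.38) = 7.26
The largest value is 44.33 kN/m from combination 4.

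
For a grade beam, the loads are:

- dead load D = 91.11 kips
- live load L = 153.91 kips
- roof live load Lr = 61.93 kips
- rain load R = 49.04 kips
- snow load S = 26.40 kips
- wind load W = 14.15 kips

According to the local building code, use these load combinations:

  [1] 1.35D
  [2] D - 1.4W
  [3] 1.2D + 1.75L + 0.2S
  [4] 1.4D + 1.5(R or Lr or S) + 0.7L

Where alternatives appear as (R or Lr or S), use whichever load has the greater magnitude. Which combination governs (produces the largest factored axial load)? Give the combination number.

Combination 3

(R or Lr or S) → Lr = 61.93 kips.
[1] 1.35(91.11) = 123.00
[2] 1.0(91.11) - 1.4(14.15) = 91.11 - 19.81 = 71.30
[3] 1.2(91.11) + 1.75(153.91) + 0.2(26.40) = 109.33 + 269.34 + 5.28 = 383.95
[4] 1.4(91.11) + 1.5(61.93) + 0.7(153.91) = 127.55 + 92.90 + 107.74 = 328.19
The largest value is 383.95 kips from combination 3.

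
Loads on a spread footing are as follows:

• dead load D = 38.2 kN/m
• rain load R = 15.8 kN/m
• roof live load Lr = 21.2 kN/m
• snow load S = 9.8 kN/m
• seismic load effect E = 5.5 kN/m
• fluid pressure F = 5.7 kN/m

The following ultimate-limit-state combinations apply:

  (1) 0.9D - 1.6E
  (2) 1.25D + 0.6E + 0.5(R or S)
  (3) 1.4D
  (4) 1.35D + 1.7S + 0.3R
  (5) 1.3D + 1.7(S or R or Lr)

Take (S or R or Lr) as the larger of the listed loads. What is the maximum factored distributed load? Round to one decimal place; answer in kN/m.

(R or S) → R = 15.8 kN/m; (S or R or Lr) → Lr = 21.2 kN/m.
(1) 0.9(38.2) - 1.6(5.5) = 25.6
(2) 1.25(38.2) + 0.6(5.5) + 0.5(15.8) = 59.0
(3) 1.4(38.2) = 53.5
(4) 1.35(38.2) + 1.7(9.8) + 0.3(15.8) = 73.0
(5) 1.3(38.2) + 1.7(21.2) = 85.7
Combination 5 governs: w_u = 85.7 kN/m.

85.7 kN/m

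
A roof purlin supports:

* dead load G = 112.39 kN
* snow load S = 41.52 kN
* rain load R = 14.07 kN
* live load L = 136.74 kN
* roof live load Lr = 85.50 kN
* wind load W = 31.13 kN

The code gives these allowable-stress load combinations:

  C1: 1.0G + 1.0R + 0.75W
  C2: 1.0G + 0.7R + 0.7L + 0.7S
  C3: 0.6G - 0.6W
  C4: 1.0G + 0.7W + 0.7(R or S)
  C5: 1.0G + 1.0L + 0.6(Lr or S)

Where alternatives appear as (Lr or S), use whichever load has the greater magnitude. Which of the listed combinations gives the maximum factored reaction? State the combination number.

Combination 5

(R or S) → S = 41.52 kN; (Lr or S) → Lr = 85.50 kN.
C1: 1.0(112.39) + 1.0(14.07) + 0.75(31.13) = 149.81
C2: 1.0(112.39) + 0.7(14.07) + 0.7(136.74) + 0.7(41.52) = 247.02
C3: 0.6(112.39) - 0.6(31.13) = 48.76
C4: 1.0(112.39) + 0.7(31.13) + 0.7(41.52) = 163.25
C5: 1.0(112.39) + 1.0(136.74) + 0.6(85.50) = 300.43
The largest value is 300.43 kN from combination 5.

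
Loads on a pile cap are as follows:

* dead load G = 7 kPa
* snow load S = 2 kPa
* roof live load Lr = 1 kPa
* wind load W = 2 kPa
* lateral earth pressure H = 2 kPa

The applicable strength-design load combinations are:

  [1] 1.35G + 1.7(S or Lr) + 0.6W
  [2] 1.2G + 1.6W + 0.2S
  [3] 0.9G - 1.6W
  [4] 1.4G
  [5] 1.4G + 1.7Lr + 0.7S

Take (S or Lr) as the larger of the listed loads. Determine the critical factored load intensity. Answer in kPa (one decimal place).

(S or Lr) → S = 2 kPa.
[1] 1.35(7) + 1.7(2) + 0.6(2) = 9.5 + 3.4 + 1.2 = 14.1
[2] 1.2(7) + 1.6(2) + 0.2(2) = 8.4 + 3.2 + 0.4 = 12.0
[3] 0.9(7) - 1.6(2) = 6.3 - 3.2 = 3.1
[4] 1.4(7) = 9.8
[5] 1.4(7) + 1.7(1) + 0.7(2) = 9.8 + 1.7 + 1.4 = 12.9
Combination 1 governs: q_u = 14.1 kPa.

14.1 kPa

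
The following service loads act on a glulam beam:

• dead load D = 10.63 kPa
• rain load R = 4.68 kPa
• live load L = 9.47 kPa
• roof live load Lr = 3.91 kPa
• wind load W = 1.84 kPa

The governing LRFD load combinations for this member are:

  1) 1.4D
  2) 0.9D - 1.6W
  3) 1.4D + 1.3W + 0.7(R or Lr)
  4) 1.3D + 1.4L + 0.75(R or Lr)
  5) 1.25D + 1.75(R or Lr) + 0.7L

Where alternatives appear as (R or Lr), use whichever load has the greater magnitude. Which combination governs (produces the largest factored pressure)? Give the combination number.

Combination 4

(R or Lr) → R = 4.68 kPa.
1) 1.4(10.63) = 14.88
2) 0.9(10.63) - 1.6(1.84) = 6.62
3) 1.4(10.63) + 1.3(1.84) + 0.7(4.68) = 14.88 + 2.39 + 3.28 = 20.55
4) 1.3(10.63) + 1.4(9.47) + 0.75(4.68) = 13.82 + 13.26 + 3.51 = 30.59
5) 1.25(10.63) + 1.75(4.68) + 0.7(9.47) = 13.29 + 8.19 + 6.63 = 28.11
The largest value is 30.59 kPa from combination 4.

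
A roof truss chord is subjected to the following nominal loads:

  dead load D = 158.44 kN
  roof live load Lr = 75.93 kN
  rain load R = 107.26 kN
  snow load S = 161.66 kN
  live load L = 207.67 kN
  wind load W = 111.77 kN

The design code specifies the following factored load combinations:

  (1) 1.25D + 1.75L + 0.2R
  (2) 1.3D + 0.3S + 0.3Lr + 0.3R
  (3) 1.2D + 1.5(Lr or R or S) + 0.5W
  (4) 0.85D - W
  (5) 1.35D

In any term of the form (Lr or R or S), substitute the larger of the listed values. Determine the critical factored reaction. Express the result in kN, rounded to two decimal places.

(Lr or R or S) → S = 161.66 kN.
(1) 1.25(158.44) + 1.75(207.67) + 0.2(107.26) = 198.05 + 363.42 + 21.45 = 582.92
(2) 1.3(158.44) + 0.3(161.66) + 0.3(75.93) + 0.3(107.26) = 205.97 + 48.50 + 22.78 + 32.18 = 309.43
(3) 1.2(158.44) + 1.5(161.66) + 0.5(111.77) = 488.50
(4) 0.85(158.44) - 1.0(111.77) = 134.67 - 111.77 = 22.90
(5) 1.35(158.44) = 213.89
Combination 1 governs: V_u = 582.92 kN.

582.92 kN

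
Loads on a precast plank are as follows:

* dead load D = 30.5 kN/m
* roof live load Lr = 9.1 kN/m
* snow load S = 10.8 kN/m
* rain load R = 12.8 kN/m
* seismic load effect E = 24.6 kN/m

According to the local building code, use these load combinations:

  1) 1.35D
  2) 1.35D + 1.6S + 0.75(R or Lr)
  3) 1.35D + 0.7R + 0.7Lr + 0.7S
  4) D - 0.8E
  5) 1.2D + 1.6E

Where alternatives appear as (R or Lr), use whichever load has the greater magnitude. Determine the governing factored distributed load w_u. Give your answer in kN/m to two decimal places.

(R or Lr) → R = 12.8 kN/m.
1) 1.35(30.5) = 41.18
2) 1.35(30.5) + 1.6(10.8) + 0.75(12.8) = 68.06
3) 1.35(30.5) + 0.7(12.8) + 0.7(9.1) + 0.7(10.8) = 64.07
4) 1.0(30.5) - 0.8(24.6) = 10.82
5) 1.2(30.5) + 1.6(24.6) = 75.96
Maximum is from combination 5.

75.96 kN/m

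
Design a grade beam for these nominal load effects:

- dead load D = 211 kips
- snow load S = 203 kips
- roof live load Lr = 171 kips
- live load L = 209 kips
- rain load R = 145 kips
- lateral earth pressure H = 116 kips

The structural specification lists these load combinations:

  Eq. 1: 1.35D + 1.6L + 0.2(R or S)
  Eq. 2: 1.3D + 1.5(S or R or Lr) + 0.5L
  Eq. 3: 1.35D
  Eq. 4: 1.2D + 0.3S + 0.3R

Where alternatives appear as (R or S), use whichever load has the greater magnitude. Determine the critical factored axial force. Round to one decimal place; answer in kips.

683.3 kips

(R or S) → S = 203 kips; (S or R or Lr) → S = 203 kips.
Eq. 1: 1.35(211) + 1.6(209) + 0.2(203) = 284.9 + 334.4 + 40.6 = 659.9
Eq. 2: 1.3(211) + 1.5(203) + 0.5(209) = 274.3 + 304.5 + 104.5 = 683.3
Eq. 3: 1.35(211) = 284.9
Eq. 4: 1.2(211) + 0.3(203) + 0.3(145) = 253.2 + 60.9 + 43.5 = 357.6
Maximum is from combination 2.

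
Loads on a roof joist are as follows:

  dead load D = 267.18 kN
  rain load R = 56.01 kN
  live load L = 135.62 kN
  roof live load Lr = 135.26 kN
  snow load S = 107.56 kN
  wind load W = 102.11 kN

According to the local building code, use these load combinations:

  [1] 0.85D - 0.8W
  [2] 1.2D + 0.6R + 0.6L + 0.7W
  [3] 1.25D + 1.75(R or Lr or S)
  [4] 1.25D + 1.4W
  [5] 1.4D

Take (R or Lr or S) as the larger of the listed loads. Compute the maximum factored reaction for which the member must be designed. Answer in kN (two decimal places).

570.68 kN

(R or Lr or S) → Lr = 135.26 kN.
[1] 0.85(267.18) - 0.8(102.11) = 145.42
[2] 1.2(267.18) + 0.6(56.01) + 0.6(135.62) + 0.7(102.11) = 507.07
[3] 1.25(267.18) + 1.75(135.26) = 570.68
[4] 1.25(267.18) + 1.4(102.11) = 476.93
[5] 1.4(267.18) = 374.05
The controlling combination is 3, giving 570.68 kN.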